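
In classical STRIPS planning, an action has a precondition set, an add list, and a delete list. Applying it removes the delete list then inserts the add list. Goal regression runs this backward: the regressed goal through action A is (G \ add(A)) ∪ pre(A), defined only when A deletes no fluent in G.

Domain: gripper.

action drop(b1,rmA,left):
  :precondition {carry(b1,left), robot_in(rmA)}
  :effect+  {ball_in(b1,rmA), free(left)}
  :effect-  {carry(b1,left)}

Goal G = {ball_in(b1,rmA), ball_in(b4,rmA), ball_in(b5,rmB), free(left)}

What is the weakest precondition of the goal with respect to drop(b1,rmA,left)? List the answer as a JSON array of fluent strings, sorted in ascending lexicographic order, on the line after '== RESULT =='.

Compute (G \ add) ∪ pre:
  G ∩ del = {}  (empty — regression defined)
  G \ add = {ball_in(b1,rmA), ball_in(b4,rmA), ball_in(b5,rmB), free(left)} \ {ball_in(b1,rmA), free(left)} = {ball_in(b4,rmA), ball_in(b5,rmB)}
  ∪ pre   = {ball_in(b4,rmA), ball_in(b5,rmB)} ∪ {carry(b1,left), robot_in(rmA)}
          = {ball_in(b4,rmA), ball_in(b5,rmB), carry(b1,left), robot_in(rmA)}

== RESULT ==
["ball_in(b4,rmA)", "ball_in(b5,rmB)", "carry(b1,left)", "robot_in(rmA)"]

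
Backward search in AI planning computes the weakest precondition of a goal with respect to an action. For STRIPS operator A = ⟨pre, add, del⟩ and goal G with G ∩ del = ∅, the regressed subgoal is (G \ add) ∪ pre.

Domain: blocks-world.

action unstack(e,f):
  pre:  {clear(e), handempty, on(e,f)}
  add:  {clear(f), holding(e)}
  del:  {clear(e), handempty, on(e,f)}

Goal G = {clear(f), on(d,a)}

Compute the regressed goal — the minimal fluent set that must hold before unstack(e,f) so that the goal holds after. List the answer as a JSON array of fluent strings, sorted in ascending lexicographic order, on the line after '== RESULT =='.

Regress:
  G ∩ del = {}  (empty — regression defined)
  G \ add = {clear(f), on(d,a)} \ {clear(f), holding(e)} = {on(d,a)}
  ∪ pre   = {on(d,a)} ∪ {clear(e), handempty, on(e,f)}
          = {clear(e), handempty, on(d,a), on(e,f)}

== RESULT ==
["clear(e)", "handempty", "on(d,a)", "on(e,f)"]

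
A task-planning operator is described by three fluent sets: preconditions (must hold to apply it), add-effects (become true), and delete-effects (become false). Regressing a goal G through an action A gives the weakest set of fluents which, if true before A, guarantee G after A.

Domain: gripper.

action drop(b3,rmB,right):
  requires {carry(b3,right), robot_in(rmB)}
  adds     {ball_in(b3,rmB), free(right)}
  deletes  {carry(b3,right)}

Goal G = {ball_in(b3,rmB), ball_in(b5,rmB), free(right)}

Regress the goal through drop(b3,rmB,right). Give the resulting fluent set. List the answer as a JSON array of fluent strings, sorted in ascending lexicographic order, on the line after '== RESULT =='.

Regress:
  G ∩ del = {}  (empty — regression defined)
  G \ add = {ball_in(b3,rmB), ball_in(b5,rmB), free(right)} \ {ball_in(b3,rmB), free(right)} = {ball_in(b5,rmB)}
  ∪ pre   = {ball_in(b5,rmB)} ∪ {carry(b3,right), robot_in(rmB)}
          = {ball_in(b5,rmB), carry(b3,right), robot_in(rmB)}

== RESULT ==
["ball_in(b5,rmB)", "carry(b3,right)", "robot_in(rmB)"]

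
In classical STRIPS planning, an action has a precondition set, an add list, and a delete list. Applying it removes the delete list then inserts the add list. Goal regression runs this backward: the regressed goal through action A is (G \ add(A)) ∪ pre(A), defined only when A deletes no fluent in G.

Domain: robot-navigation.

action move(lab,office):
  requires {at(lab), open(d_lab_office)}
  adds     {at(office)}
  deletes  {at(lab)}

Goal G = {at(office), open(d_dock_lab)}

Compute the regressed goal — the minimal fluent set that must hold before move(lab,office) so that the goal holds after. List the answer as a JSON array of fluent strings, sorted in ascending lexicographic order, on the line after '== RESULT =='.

Regress:
  G ∩ del = {}  (empty — regression defined)
  G \ add = {at(office), open(d_dock_lab)} \ {at(office)} = {open(d_dock_lab)}
  ∪ pre   = {open(d_dock_lab)} ∪ {at(lab), open(d_lab_office)}
          = {at(lab), open(d_dock_lab), open(d_lab_office)}

== RESULT ==
["at(lab)", "open(d_dock_lab)", "open(d_lab_office)"]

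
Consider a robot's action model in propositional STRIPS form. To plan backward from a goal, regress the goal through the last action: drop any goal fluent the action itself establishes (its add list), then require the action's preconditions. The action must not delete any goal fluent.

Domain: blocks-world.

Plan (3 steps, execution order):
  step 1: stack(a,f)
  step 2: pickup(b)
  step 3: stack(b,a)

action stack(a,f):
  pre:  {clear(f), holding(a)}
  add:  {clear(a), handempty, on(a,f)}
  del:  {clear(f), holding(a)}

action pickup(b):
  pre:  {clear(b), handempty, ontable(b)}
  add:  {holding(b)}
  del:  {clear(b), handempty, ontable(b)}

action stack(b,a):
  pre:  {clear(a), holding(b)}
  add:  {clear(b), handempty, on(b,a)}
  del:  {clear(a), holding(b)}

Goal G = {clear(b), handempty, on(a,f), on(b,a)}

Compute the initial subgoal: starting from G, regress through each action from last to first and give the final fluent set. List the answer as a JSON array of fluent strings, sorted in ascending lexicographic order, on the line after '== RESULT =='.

Work backward from the goal:
  through step 3 (stack(b,a)): drop {clear(b), handempty, on(b,a)}, keep {on(a,f)}, require {clear(a), holding(b)}
    → {clear(a), holding(b), on(a,f)}
  through step 2 (pickup(b)): drop {holding(b)}, keep {clear(a), on(a,f)}, require {clear(b), handempty, ontable(b)}
    → {clear(a), clear(b), handempty, on(a,f), ontable(b)}
  through step 1 (stack(a,f)): drop {clear(a), handempty, on(a,f)}, keep {clear(b), ontable(b)}, require {clear(f), holding(a)}
    → {clear(b), clear(f), holding(a), ontable(b)}

== RESULT ==
["clear(b)", "clear(f)", "holding(a)", "ontable(b)"]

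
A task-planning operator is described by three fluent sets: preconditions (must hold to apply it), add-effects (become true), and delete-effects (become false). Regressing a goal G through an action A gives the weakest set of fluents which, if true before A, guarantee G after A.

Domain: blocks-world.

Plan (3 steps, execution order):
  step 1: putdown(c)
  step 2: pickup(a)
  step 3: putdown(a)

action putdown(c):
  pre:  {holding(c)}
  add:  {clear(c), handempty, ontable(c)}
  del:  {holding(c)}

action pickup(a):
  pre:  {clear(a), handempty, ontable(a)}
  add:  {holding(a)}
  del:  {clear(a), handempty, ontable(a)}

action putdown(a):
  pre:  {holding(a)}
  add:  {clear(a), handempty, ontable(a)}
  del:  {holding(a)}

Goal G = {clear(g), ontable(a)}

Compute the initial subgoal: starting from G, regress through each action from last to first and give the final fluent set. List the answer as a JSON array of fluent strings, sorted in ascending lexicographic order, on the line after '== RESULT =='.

Work backward from the goal:
  through step 3 (putdown(a)): drop {ontable(a)}, keep {clear(g)}, require {holding(a)}
    → {clear(g), holding(a)}
  through step 2 (pickup(a)): drop {holding(a)}, keep {clear(g)}, require {clear(a), handempty, ontable(a)}
    → {clear(a), clear(g), handempty, ontable(a)}
  through step 1 (putdown(c)): drop {handempty}, keep {clear(a), clear(g), ontable(a)}, require {holding(c)}
    → {clear(a), clear(g), holding(c), ontable(a)}

== RESULT ==
["clear(a)", "clear(g)", "holding(c)", "ontable(a)"]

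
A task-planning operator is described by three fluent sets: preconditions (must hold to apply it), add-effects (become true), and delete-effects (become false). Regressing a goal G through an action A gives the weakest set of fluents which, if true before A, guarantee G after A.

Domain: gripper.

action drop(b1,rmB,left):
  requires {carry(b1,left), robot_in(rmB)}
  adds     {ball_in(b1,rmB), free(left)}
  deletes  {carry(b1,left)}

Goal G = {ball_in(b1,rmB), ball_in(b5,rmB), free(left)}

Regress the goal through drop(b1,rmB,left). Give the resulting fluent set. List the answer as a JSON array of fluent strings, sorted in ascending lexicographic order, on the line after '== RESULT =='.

Compute (G \ add) ∪ pre:
  G ∩ del = {}  (empty — regression defined)
  G \ add = {ball_in(b1,rmB), ball_in(b5,rmB), free(left)} \ {ball_in(b1,rmB), free(left)} = {ball_in(b5,rmB)}
  ∪ pre   = {ball_in(b5,rmB)} ∪ {carry(b1,left), robot_in(rmB)}
          = {ball_in(b5,rmB), carry(b1,left), robot_in(rmB)}

== RESULT ==
["ball_in(b5,rmB)", "carry(b1,left)", "robot_in(rmB)"]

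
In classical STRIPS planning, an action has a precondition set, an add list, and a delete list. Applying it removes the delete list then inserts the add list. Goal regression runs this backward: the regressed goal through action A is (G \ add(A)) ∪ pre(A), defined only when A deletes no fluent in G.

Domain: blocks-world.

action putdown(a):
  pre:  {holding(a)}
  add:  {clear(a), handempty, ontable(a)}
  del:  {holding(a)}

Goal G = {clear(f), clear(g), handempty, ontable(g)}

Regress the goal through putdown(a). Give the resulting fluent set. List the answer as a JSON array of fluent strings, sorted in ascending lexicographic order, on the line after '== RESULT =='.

Compute (G \ add) ∪ pre:
  G ∩ del = {}  (empty — regression defined)
  G \ add = {clear(f), clear(g), handempty, ontable(g)} \ {clear(a), handempty, ontable(a)} = {clear(f), clear(g), ontable(g)}
  ∪ pre   = {clear(f), clear(g), ontable(g)} ∪ {holding(a)}
          = {clear(f), clear(g), holding(a), ontable(g)}

== RESULT ==
["clear(f)", "clear(g)", "holding(a)", "ontable(g)"]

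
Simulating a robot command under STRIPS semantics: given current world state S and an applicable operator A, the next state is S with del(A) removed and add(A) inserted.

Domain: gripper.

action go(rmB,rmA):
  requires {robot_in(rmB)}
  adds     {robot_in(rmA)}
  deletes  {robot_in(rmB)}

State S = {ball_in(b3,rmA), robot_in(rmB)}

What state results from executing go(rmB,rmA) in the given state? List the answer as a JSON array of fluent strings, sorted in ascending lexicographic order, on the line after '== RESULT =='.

Progress:
  pre ⊆ S: {robot_in(rmB)} ⊆ S  — applicable
  S \ del = {ball_in(b3,rmA)}
  ∪ add   = {ball_in(b3,rmA), robot_in(rmA)}

== RESULT ==
["ball_in(b3,rmA)", "robot_in(rmA)"]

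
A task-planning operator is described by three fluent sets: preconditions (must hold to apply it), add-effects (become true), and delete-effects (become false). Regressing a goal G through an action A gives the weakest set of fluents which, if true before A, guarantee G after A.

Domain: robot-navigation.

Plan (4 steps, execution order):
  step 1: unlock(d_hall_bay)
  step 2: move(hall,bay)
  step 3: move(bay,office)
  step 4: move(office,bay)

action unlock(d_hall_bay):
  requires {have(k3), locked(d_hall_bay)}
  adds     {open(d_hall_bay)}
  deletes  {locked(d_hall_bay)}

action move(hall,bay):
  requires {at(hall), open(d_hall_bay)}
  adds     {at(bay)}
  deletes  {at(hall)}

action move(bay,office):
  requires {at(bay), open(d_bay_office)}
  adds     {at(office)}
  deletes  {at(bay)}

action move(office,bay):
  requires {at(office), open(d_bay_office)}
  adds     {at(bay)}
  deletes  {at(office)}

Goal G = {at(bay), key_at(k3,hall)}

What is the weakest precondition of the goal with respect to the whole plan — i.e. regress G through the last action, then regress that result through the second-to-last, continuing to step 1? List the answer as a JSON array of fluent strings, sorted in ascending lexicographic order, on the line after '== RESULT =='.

Regress step by step:
  through step 4 (move(office,bay)): drop {at(bay)}, keep {key_at(k3,hall)}, require {at(office), open(d_bay_office)}
    → {at(office), key_at(k3,hall), open(d_bay_office)}
  through step 3 (move(bay,office)): drop {at(office)}, keep {key_at(k3,hall), open(d_bay_office)}, require {at(bay), open(d_bay_office)}
    → {at(bay), key_at(k3,hall), open(d_bay_office)}
  through step 2 (move(hall,bay)): drop {at(bay)}, keep {key_at(k3,hall), open(d_bay_office)}, require {at(hall), open(d_hall_bay)}
    → {at(hall), key_at(k3,hall), open(d_bay_office), open(d_hall_bay)}
  through step 1 (unlock(d_hall_bay)): drop {open(d_hall_bay)}, keep {at(hall), key_at(k3,hall), open(d_bay_office)}, require {have(k3), locked(d_hall_bay)}
    → {at(hall), have(k3), key_at(k3,hall), locked(d_hall_bay), open(d_bay_office)}

== RESULT ==
["at(hall)", "have(k3)", "key_at(k3,hall)", "locked(d_hall_bay)", "open(d_bay_office)"]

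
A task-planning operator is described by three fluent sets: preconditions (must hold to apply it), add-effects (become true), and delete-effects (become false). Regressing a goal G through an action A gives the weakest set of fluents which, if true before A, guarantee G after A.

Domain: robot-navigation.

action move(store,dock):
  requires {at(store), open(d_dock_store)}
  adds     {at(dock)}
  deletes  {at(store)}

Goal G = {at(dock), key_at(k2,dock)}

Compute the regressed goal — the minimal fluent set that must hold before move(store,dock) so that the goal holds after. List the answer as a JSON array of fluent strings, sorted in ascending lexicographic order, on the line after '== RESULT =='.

Regress:
  G ∩ del = {}  (empty — regression defined)
  G \ add = {at(dock), key_at(k2,dock)} \ {at(dock)} = {key_at(k2,dock)}
  ∪ pre   = {key_at(k2,dock)} ∪ {at(store), open(d_dock_store)}
          = {at(store), key_at(k2,dock), open(d_dock_store)}

== RESULT ==
["at(store)", "key_at(k2,dock)", "open(d_dock_store)"]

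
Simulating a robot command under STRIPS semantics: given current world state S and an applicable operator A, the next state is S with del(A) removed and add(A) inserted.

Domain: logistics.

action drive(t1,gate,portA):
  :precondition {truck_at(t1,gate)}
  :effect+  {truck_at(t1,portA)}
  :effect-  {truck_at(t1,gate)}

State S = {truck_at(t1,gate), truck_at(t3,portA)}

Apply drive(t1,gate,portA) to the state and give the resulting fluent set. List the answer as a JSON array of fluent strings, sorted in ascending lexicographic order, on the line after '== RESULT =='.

Progress:
  pre ⊆ S: {truck_at(t1,gate)} ⊆ S  — applicable
  S \ del = {truck_at(t3,portA)}
  ∪ add   = {truck_at(t1,portA), truck_at(t3,portA)}

== RESULT ==
["truck_at(t1,portA)", "truck_at(t3,portA)"]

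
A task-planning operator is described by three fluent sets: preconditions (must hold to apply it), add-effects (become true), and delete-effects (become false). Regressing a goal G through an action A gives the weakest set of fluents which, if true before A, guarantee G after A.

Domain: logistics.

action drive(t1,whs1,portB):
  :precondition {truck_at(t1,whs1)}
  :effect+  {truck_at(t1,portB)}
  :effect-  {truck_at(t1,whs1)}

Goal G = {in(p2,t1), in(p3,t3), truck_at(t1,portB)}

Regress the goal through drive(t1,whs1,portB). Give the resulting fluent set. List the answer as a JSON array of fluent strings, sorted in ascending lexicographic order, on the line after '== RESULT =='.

Compute (G \ add) ∪ pre:
  G ∩ del = {}  (empty — regression defined)
  G \ add = {in(p2,t1), in(p3,t3), truck_at(t1,portB)} \ {truck_at(t1,portB)} = {in(p2,t1), in(p3,t3)}
  ∪ pre   = {in(p2,t1), in(p3,t3)} ∪ {truck_at(t1,whs1)}
          = {in(p2,t1), in(p3,t3), truck_at(t1,whs1)}

== RESULT ==
["in(p2,t1)", "in(p3,t3)", "truck_at(t1,whs1)"]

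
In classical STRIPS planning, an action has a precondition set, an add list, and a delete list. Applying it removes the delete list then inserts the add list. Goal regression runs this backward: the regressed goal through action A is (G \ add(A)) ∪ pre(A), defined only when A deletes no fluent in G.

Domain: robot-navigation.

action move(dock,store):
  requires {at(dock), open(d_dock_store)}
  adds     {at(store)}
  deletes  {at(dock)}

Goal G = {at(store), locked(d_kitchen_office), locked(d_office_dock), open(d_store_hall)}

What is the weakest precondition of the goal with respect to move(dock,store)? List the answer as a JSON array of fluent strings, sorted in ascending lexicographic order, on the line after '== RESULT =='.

Regress:
  G ∩ del = {}  (empty — regression defined)
  G \ add = {at(store), locked(d_kitchen_office), locked(d_office_dock), open(d_store_hall)} \ {at(store)} = {locked(d_kitchen_office), locked(d_office_dock), open(d_store_hall)}
  ∪ pre   = {locked(d_kitchen_office), locked(d_office_dock), open(d_store_hall)} ∪ {at(dock), open(d_dock_store)}
          = {at(dock), locked(d_kitchen_office), locked(d_office_dock), open(d_dock_store), open(d_store_hall)}

== RESULT ==
["at(dock)", "locked(d_kitchen_office)", "locked(d_office_dock)", "open(d_dock_store)", "open(d_store_hall)"]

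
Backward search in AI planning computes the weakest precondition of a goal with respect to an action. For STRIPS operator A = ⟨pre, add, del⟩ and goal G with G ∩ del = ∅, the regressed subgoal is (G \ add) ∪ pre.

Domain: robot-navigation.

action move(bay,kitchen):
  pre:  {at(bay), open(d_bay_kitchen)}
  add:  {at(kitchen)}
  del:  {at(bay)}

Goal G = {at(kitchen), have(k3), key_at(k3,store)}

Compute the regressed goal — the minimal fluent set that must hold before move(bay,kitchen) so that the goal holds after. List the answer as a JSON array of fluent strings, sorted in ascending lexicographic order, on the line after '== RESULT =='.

Compute (G \ add) ∪ pre:
  G ∩ del = {}  (empty — regression defined)
  G \ add = {at(kitchen), have(k3), key_at(k3,store)} \ {at(kitchen)} = {have(k3), key_at(k3,store)}
  ∪ pre   = {have(k3), key_at(k3,store)} ∪ {at(bay), open(d_bay_kitchen)}
          = {at(bay), have(k3), key_at(k3,store), open(d_bay_kitchen)}

== RESULT ==
["at(bay)", "have(k3)", "key_at(k3,store)", "open(d_bay_kitchen)"]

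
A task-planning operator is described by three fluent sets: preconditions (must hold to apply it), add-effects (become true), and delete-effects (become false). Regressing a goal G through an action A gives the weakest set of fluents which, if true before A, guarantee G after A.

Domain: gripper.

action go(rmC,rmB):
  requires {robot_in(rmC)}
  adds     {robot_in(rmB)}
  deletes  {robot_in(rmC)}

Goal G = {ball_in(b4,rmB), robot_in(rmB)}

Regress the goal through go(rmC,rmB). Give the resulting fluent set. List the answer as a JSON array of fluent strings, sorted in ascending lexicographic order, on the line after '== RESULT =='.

Regress:
  G ∩ del = {}  (empty — regression defined)
  G \ add = {ball_in(b4,rmB), robot_in(rmB)} \ {robot_in(rmB)} = {ball_in(b4,rmB)}
  ∪ pre   = {ball_in(b4,rmB)} ∪ {robot_in(rmC)}
          = {ball_in(b4,rmB), robot_in(rmC)}

== RESULT ==
["ball_in(b4,rmB)", "robot_in(rmC)"]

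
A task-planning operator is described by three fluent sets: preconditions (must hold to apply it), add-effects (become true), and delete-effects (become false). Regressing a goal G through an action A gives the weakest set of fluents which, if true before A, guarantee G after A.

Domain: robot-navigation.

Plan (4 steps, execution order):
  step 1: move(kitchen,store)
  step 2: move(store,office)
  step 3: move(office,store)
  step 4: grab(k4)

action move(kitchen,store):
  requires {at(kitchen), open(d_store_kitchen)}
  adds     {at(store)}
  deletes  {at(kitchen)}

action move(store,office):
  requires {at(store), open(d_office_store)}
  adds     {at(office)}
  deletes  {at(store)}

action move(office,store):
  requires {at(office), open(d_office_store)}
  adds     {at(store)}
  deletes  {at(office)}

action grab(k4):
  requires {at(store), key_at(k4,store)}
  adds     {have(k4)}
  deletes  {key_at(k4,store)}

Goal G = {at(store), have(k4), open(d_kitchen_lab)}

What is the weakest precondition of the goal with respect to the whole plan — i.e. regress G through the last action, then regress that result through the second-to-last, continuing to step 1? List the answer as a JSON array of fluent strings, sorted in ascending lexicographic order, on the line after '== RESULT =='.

Work backward from the goal:
  through step 4 (grab(k4)): drop {have(k4)}, keep {at(store), open(d_kitchen_lab)}, require {at(store), key_at(k4,store)}
    → {at(store), key_at(k4,store), open(d_kitchen_lab)}
  through step 3 (move(office,store)): drop {at(store)}, keep {key_at(k4,store), open(d_kitchen_lab)}, require {at(office), open(d_office_store)}
    → {at(office), key_at(k4,store), open(d_kitchen_lab), open(d_office_store)}
  through step 2 (move(store,office)): drop {at(office)}, keep {key_at(k4,store), open(d_kitchen_lab), open(d_office_store)}, require {at(store), open(d_office_store)}
    → {at(store), key_at(k4,store), open(d_kitchen_lab), open(d_office_store)}
  through step 1 (move(kitchen,store)): drop {at(store)}, keep {key_at(k4,store), open(d_kitchen_lab), open(d_office_store)}, require {at(kitchen), open(d_store_kitchen)}
    → {at(kitchen), key_at(k4,store), open(d_kitchen_lab), open(d_office_store), open(d_store_kitchen)}

== RESULT ==
["at(kitchen)", "key_at(k4,store)", "open(d_kitchen_lab)", "open(d_office_store)", "open(d_store_kitchen)"]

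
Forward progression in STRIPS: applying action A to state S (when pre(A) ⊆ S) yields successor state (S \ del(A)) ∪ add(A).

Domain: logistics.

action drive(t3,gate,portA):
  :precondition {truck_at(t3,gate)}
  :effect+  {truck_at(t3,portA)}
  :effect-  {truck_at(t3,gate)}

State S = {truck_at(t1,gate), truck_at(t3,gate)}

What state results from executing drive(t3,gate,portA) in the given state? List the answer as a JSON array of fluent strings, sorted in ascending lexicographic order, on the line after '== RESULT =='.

Compute (S \ del) ∪ add:
  pre ⊆ S: {truck_at(t3,gate)} ⊆ S  — applicable
  S \ del = {truck_at(t1,gate)}
  ∪ add   = {truck_at(t1,gate), truck_at(t3,portA)}

== RESULT ==
["truck_at(t1,gate)", "truck_at(t3,portA)"]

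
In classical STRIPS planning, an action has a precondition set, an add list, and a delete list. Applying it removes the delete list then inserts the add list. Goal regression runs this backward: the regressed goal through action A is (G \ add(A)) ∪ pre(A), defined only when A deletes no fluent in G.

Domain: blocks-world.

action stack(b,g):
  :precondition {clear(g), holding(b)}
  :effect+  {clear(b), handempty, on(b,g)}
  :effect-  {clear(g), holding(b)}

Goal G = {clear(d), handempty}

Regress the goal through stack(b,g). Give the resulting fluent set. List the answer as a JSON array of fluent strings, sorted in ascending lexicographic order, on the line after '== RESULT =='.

Compute (G \ add) ∪ pre:
  G ∩ del = {}  (empty — regression defined)
  G \ add = {clear(d), handempty} \ {clear(b), handempty, on(b,g)} = {clear(d)}
  ∪ pre   = {clear(d)} ∪ {clear(g), holding(b)}
          = {clear(d), clear(g), holding(b)}

== RESULT ==
["clear(d)", "clear(g)", "holding(b)"]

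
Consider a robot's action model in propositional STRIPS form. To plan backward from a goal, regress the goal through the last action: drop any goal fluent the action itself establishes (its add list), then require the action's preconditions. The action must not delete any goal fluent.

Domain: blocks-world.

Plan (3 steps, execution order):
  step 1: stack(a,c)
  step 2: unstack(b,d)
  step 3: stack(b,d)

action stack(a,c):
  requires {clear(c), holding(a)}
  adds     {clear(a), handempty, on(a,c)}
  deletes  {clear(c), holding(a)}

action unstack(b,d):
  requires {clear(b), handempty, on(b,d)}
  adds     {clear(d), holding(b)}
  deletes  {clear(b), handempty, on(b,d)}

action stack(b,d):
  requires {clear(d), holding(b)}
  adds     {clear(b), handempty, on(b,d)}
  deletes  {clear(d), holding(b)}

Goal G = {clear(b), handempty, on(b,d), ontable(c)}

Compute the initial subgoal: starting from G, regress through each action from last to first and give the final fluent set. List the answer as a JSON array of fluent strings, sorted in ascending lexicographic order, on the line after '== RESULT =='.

Regress step by step:
  through step 3 (stack(b,d)): drop {clear(b), handempty, on(b,d)}, keep {ontable(c)}, require {clear(d), holding(b)}
    → {clear(d), holding(b), ontable(c)}
  through step 2 (unstack(b,d)): drop {clear(d), holding(b)}, keep {ontable(c)}, require {clear(b), handempty, on(b,d)}
    → {clear(b), handempty, on(b,d), ontable(c)}
  through step 1 (stack(a,c)): drop {handempty}, keep {clear(b), on(b,d), ontable(c)}, require {clear(c), holding(a)}
    → {clear(b), clear(c), holding(a), on(b,d), ontable(c)}

== RESULT ==
["clear(b)", "clear(c)", "holding(a)", "on(b,d)", "ontable(c)"]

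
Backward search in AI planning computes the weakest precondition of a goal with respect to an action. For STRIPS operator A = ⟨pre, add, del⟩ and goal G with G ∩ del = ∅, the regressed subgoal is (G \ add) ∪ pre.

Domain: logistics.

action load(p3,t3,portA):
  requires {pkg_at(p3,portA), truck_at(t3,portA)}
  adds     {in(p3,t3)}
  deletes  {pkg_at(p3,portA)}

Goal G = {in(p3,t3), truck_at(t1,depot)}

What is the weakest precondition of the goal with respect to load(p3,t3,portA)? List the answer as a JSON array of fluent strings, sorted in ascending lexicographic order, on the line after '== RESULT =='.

Compute (G \ add) ∪ pre:
  G ∩ del = {}  (empty — regression defined)
  G \ add = {in(p3,t3), truck_at(t1,depot)} \ {in(p3,t3)} = {truck_at(t1,depot)}
  ∪ pre   = {truck_at(t1,depot)} ∪ {pkg_at(p3,portA), truck_at(t3,portA)}
          = {pkg_at(p3,portA), truck_at(t1,depot), truck_at(t3,portA)}

== RESULT ==
["pkg_at(p3,portA)", "truck_at(t1,depot)", "truck_at(t3,portA)"]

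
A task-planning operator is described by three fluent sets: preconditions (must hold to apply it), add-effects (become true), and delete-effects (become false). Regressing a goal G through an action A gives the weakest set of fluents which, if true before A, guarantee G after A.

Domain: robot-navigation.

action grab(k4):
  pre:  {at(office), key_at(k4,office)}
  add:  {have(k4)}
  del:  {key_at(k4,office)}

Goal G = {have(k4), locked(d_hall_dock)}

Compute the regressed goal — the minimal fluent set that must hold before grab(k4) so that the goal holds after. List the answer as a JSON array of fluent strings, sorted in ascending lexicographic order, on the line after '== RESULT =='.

Compute (G \ add) ∪ pre:
  G ∩ del = {}  (empty — regression defined)
  G \ add = {have(k4), locked(d_hall_dock)} \ {have(k4)} = {locked(d_hall_dock)}
  ∪ pre   = {locked(d_hall_dock)} ∪ {at(office), key_at(k4,office)}
          = {at(office), key_at(k4,office), locked(d_hall_dock)}

== RESULT ==
["at(office)", "key_at(k4,office)", "locked(d_hall_dock)"]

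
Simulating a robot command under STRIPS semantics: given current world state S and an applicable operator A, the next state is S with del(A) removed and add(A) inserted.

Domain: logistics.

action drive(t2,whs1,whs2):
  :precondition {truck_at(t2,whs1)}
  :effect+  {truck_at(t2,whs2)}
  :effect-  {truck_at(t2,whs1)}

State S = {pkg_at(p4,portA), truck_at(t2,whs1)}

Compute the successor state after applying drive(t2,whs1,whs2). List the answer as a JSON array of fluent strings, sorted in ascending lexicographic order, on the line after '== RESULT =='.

Progress:
  pre ⊆ S: {truck_at(t2,whs1)} ⊆ S  — applicable
  S \ del = {pkg_at(p4,portA)}
  ∪ add   = {pkg_at(p4,portA), truck_at(t2,whs2)}

== RESULT ==
["pkg_at(p4,portA)", "truck_at(t2,whs2)"]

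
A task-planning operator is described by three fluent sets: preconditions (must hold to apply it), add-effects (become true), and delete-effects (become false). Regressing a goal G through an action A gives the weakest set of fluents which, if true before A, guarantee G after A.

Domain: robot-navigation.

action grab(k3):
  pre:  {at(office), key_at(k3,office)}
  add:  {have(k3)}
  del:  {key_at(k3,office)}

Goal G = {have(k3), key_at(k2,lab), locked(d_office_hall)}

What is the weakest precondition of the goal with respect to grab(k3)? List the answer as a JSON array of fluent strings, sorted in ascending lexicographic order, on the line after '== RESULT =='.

Compute (G \ add) ∪ pre:
  G ∩ del = {}  (empty — regression defined)
  G \ add = {have(k3), key_at(k2,lab), locked(d_office_hall)} \ {have(k3)} = {key_at(k2,lab), locked(d_office_hall)}
  ∪ pre   = {key_at(k2,lab), locked(d_office_hall)} ∪ {at(office), key_at(k3,office)}
          = {at(office), key_at(k2,lab), key_at(k3,office), locked(d_office_hall)}

== RESULT ==
["at(office)", "key_at(k2,lab)", "key_at(k3,office)", "locked(d_office_hall)"]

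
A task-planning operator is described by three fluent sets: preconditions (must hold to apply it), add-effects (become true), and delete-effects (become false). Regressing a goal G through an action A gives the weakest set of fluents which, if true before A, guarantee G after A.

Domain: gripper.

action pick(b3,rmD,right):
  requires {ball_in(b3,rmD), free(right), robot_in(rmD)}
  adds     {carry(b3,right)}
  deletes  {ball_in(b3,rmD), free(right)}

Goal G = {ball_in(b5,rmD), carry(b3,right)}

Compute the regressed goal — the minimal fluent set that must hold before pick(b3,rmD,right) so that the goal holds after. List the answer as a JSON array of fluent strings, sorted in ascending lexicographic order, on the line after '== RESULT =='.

Regress:
  G ∩ del = {}  (empty — regression defined)
  G \ add = {ball_in(b5,rmD), carry(b3,right)} \ {carry(b3,right)} = {ball_in(b5,rmD)}
  ∪ pre   = {ball_in(b5,rmD)} ∪ {ball_in(b3,rmD), free(right), robot_in(rmD)}
          = {ball_in(b3,rmD), ball_in(b5,rmD), free(right), robot_in(rmD)}

== RESULT ==
["ball_in(b3,rmD)", "ball_in(b5,rmD)", "free(right)", "robot_in(rmD)"]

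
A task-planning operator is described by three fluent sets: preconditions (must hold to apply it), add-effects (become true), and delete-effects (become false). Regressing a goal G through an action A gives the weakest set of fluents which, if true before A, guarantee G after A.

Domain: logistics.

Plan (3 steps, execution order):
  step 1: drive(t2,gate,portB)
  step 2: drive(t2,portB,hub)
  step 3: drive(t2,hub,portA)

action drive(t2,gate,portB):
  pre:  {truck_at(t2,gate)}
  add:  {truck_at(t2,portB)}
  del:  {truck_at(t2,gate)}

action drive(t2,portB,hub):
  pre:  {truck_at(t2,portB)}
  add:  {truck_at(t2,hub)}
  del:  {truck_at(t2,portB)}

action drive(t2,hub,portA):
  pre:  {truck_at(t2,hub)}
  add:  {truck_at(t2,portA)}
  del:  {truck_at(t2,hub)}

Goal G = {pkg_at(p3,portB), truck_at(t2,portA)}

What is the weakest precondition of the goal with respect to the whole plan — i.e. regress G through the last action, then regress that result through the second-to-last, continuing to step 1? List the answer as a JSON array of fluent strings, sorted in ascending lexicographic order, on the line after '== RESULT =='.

Work backward from the goal:
  through step 3 (drive(t2,hub,portA)): drop {truck_at(t2,portA)}, keep {pkg_at(p3,portB)}, require {truck_at(t2,hub)}
    → {pkg_at(p3,portB), truck_at(t2,hub)}
  through step 2 (drive(t2,portB,hub)): drop {truck_at(t2,hub)}, keep {pkg_at(p3,portB)}, require {truck_at(t2,portB)}
    → {pkg_at(p3,portB), truck_at(t2,portB)}
  through step 1 (drive(t2,gate,portB)): drop {truck_at(t2,portB)}, keep {pkg_at(p3,portB)}, require {truck_at(t2,gate)}
    → {pkg_at(p3,portB), truck_at(t2,gate)}

== RESULT ==
["pkg_at(p3,portB)", "truck_at(t2,gate)"]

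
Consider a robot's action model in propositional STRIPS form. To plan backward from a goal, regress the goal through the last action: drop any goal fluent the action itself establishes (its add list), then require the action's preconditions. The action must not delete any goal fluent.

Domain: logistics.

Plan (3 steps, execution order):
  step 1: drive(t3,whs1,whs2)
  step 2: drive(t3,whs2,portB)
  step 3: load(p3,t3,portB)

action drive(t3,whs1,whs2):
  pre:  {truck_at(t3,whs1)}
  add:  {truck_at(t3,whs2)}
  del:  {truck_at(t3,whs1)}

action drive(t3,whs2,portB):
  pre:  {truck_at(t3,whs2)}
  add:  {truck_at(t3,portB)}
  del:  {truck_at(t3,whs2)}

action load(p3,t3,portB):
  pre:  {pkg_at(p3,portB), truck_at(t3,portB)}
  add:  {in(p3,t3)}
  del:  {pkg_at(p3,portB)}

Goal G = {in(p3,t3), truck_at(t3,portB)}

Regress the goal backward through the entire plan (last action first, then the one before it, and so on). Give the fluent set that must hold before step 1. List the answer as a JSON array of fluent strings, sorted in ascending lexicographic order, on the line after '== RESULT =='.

Regress step by step:
  through step 3 (load(p3,t3,portB)): drop {in(p3,t3)}, keep {truck_at(t3,portB)}, require {pkg_at(p3,portB), truck_at(t3,portB)}
    → {pkg_at(p3,portB), truck_at(t3,portB)}
  through step 2 (drive(t3,whs2,portB)): drop {truck_at(t3,portB)}, keep {pkg_at(p3,portB)}, require {truck_at(t3,whs2)}
    → {pkg_at(p3,portB), truck_at(t3,whs2)}
  through step 1 (drive(t3,whs1,whs2)): drop {truck_at(t3,whs2)}, keep {pkg_at(p3,portB)}, require {truck_at(t3,whs1)}
    → {pkg_at(p3,portB), truck_at(t3,whs1)}

== RESULT ==
["pkg_at(p3,portB)", "truck_at(t3,whs1)"]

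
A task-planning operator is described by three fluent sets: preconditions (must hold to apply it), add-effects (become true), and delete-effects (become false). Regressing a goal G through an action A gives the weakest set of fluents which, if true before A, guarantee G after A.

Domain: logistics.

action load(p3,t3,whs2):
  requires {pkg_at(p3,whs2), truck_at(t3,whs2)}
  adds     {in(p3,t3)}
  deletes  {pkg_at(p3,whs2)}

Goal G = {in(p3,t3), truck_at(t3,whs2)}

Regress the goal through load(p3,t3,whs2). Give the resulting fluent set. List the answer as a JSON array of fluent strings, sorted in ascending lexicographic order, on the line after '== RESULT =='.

Compute (G \ add) ∪ pre:
  G ∩ del = {}  (empty — regression defined)
  G \ add = {in(p3,t3), truck_at(t3,whs2)} \ {in(p3,t3)} = {truck_at(t3,whs2)}
  ∪ pre   = {truck_at(t3,whs2)} ∪ {pkg_at(p3,whs2), truck_at(t3,whs2)}
          = {pkg_at(p3,whs2), truck_at(t3,whs2)}

== RESULT ==
["pkg_at(p3,whs2)", "truck_at(t3,whs2)"]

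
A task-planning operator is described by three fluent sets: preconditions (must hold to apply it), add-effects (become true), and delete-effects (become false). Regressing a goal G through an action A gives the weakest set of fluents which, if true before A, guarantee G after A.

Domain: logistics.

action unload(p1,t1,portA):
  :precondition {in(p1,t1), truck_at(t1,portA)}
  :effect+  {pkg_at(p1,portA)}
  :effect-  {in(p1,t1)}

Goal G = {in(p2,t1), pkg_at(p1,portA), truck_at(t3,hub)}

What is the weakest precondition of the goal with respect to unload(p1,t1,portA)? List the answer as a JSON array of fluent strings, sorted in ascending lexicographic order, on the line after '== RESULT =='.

Compute (G \ add) ∪ pre:
  G ∩ del = {}  (empty — regression defined)
  G \ add = {in(p2,t1), pkg_at(p1,portA), truck_at(t3,hub)} \ {pkg_at(p1,portA)} = {in(p2,t1), truck_at(t3,hub)}
  ∪ pre   = {in(p2,t1), truck_at(t3,hub)} ∪ {in(p1,t1), truck_at(t1,portA)}
          = {in(p1,t1), in(p2,t1), truck_at(t1,portA), truck_at(t3,hub)}

== RESULT ==
["in(p1,t1)", "in(p2,t1)", "truck_at(t1,portA)", "truck_at(t3,hub)"]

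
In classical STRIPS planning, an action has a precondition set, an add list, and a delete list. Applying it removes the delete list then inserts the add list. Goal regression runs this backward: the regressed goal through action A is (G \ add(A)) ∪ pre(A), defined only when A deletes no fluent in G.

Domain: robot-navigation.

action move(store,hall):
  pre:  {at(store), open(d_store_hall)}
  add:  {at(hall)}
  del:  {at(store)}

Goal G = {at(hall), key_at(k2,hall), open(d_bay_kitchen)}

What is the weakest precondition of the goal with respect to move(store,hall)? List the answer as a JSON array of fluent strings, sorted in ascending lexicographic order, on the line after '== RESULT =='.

Regress:
  G ∩ del = {}  (empty — regression defined)
  G \ add = {at(hall), key_at(k2,hall), open(d_bay_kitchen)} \ {at(hall)} = {key_at(k2,hall), open(d_bay_kitchen)}
  ∪ pre   = {key_at(k2,hall), open(d_bay_kitchen)} ∪ {at(store), open(d_store_hall)}
          = {at(store), key_at(k2,hall), open(d_bay_kitchen), open(d_store_hall)}

== RESULT ==
["at(store)", "key_at(k2,hall)", "open(d_bay_kitchen)", "open(d_store_hall)"]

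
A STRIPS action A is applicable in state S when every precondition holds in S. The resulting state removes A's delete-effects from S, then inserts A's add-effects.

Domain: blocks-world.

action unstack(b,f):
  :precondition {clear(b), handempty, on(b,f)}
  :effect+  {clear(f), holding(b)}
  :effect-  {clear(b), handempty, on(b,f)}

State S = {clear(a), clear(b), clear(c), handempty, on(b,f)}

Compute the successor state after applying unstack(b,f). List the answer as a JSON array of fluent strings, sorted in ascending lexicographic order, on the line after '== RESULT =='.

Compute (S \ del) ∪ add:
  pre ⊆ S: {clear(b), handempty, on(b,f)} ⊆ S  — applicable
  S \ del = {clear(a), clear(c)}
  ∪ add   = {clear(a), clear(c), clear(f), holding(b)}

== RESULT ==
["clear(a)", "clear(c)", "clear(f)", "holding(b)"]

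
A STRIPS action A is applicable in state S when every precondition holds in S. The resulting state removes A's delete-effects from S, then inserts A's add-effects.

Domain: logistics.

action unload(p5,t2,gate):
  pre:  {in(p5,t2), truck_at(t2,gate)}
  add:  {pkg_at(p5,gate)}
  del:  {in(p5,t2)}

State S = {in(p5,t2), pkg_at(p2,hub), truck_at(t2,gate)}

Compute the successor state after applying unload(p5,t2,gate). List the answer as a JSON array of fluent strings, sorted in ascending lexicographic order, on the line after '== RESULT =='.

Progress:
  pre ⊆ S: {in(p5,t2), truck_at(t2,gate)} ⊆ S  — applicable
  S \ del = {pkg_at(p2,hub), truck_at(t2,gate)}
  ∪ add   = {pkg_at(p2,hub), pkg_at(p5,gate), truck_at(t2,gate)}

== RESULT ==
["pkg_at(p2,hub)", "pkg_at(p5,gate)", "truck_at(t2,gate)"]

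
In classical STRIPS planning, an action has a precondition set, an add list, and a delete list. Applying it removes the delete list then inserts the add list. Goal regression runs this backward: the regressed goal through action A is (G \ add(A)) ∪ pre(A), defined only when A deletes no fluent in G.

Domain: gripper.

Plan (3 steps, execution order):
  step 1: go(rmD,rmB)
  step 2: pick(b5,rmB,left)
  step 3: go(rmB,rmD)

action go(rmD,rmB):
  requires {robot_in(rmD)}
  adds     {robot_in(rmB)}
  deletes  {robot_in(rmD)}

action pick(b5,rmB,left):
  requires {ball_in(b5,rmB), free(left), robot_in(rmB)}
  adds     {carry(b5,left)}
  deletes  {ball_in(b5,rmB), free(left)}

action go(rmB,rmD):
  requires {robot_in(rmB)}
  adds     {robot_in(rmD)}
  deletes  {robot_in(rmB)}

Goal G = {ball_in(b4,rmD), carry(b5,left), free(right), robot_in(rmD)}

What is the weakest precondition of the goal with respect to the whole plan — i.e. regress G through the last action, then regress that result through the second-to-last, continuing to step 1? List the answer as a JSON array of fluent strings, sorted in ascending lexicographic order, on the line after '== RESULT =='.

Work backward from the goal:
  through step 3 (go(rmB,rmD)): drop {robot_in(rmD)}, keep {ball_in(b4,rmD), carry(b5,left), free(right)}, require {robot_in(rmB)}
    → {ball_in(b4,rmD), carry(b5,left), free(right), robot_in(rmB)}
  through step 2 (pick(b5,rmB,left)): drop {carry(b5,left)}, keep {ball_in(b4,rmD), free(right), robot_in(rmB)}, require {ball_in(b5,rmB), free(left), robot_in(rmB)}
    → {ball_in(b4,rmD), ball_in(b5,rmB), free(left), free(right), robot_in(rmB)}
  through step 1 (go(rmD,rmB)): drop {robot_in(rmB)}, keep {ball_in(b4,rmD), ball_in(b5,rmB), free(left), free(right)}, require {robot_in(rmD)}
    → {ball_in(b4,rmD), ball_in(b5,rmB), free(left), free(right), robot_in(rmD)}

== RESULT ==
["ball_in(b4,rmD)", "ball_in(b5,rmB)", "free(left)", "free(right)", "robot_in(rmD)"]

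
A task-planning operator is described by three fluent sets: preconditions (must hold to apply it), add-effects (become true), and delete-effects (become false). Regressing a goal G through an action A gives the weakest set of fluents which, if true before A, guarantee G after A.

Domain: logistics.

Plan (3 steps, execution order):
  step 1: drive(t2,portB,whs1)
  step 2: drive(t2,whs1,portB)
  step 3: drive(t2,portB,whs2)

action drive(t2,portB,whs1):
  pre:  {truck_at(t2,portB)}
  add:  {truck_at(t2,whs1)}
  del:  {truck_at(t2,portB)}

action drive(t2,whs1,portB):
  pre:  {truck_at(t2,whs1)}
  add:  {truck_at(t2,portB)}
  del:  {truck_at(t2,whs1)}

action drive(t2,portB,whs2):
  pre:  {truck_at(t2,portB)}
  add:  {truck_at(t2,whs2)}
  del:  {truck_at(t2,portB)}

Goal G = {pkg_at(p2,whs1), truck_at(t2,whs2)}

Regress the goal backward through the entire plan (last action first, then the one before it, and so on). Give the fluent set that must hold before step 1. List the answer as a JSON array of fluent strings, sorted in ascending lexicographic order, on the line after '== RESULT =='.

Regress step by step:
  through step 3 (drive(t2,portB,whs2)): drop {truck_at(t2,whs2)}, keep {pkg_at(p2,whs1)}, require {truck_at(t2,portB)}
    → {pkg_at(p2,whs1), truck_at(t2,portB)}
  through step 2 (drive(t2,whs1,portB)): drop {truck_at(t2,portB)}, keep {pkg_at(p2,whs1)}, require {truck_at(t2,whs1)}
    → {pkg_at(p2,whs1), truck_at(t2,whs1)}
  through step 1 (drive(t2,portB,whs1)): drop {truck_at(t2,whs1)}, keep {pkg_at(p2,whs1)}, require {truck_at(t2,portB)}
    → {pkg_at(p2,whs1), truck_at(t2,portB)}

== RESULT ==
["pkg_at(p2,whs1)", "truck_at(t2,portB)"]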